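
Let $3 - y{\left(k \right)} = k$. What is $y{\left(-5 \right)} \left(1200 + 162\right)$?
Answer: $10896$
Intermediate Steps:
$y{\left(k \right)} = 3 - k$
$y{\left(-5 \right)} \left(1200 + 162\right) = \left(3 - -5\right) \left(1200 + 162\right) = \left(3 + 5\right) 1362 = 8 \cdot 1362 = 10896$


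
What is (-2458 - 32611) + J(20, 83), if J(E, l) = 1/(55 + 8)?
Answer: -2209346/63 ≈ -35069.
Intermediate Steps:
J(E, l) = 1/63
(-2458 - 32611) + J(20, 83) = (-2458 - 32611) + 1/63 = -35069 + 1/63 = -2209346/63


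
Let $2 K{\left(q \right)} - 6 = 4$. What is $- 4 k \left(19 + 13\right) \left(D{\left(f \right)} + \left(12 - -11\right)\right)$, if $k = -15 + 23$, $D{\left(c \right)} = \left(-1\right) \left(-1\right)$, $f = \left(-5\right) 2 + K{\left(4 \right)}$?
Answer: $-24576$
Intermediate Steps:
$K{\left(q \right)} = 5$ ($K{\left(q \right)} = 3 + \frac{1}{2} \cdot 4 = 3 + 2 = 5$)
$f = -5$ ($f = \left(-5\right) 2 + 5 = -10 + 5 = -5$)
$D{\left(c \right)} = 1$
$k = 8$
$- 4 k \left(19 + 13\right) \left(D{\left(f \right)} + \left(12 - -11\right)\right) = \left(-4\right) 8 \left(19 + 13\right) \left(1 + \left(12 - -11\right)\right) = - 32 \cdot 32 \left(1 + \left(12 + 11\right)\right) = - 32 \cdot 32 \left(1 + 23\right) = - 32 \cdot 32 \cdot 24 = \left(-32\right) 768 = -24576$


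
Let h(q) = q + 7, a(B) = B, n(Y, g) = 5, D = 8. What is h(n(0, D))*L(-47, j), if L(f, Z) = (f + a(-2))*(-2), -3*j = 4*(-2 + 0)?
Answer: 1176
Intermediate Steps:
h(q) = 7 + q
j = 8/3 (j = -4*(-2 + 0)/3 = -4*(-2)/3 = -1/3*(-8) = 8/3 ≈ 2.6667)
L(f, Z) = 4 - 2*f (L(f, Z) = (f - 2)*(-2) = (-2 + f)*(-2) = 4 - 2*f)
h(n(0, D))*L(-47, j) = (7 + 5)*(4 - 2*(-47)) = 12*(4 + 94) = 12*98 = 1176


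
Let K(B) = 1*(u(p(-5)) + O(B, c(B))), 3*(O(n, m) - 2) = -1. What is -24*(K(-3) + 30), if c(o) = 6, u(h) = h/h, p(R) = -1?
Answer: -784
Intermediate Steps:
u(h) = 1
O(n, m) = 5/3 (O(n, m) = 2 + (⅓)*(-1) = 2 - ⅓ = 5/3)
K(B) = 8/3 (K(B) = 1*(1 + 5/3) = 1*(8/3) = 8/3)
-24*(K(-3) + 30) = -24*(8/3 + 30) = -24*98/3 = -784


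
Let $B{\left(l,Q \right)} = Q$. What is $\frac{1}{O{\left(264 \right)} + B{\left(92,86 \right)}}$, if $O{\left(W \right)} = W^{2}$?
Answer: $\frac{1}{69782} \approx 1.433 \cdot 10^{-5}$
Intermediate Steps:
$\frac{1}{O{\left(264 \right)} + B{\left(92,86 \right)}} = \frac{1}{264^{2} + 86} = \frac{1}{69696 + 86} = \frac{1}{69782}$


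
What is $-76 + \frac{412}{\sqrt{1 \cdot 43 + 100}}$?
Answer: $-76 + \frac{412 \sqrt{143}}{143} \approx -41.547$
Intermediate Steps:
$-76 + \frac{412}{\sqrt{1 \cdot 43 + 100}} = -76 + \frac{412}{\sqrt{43 + 100}} = -76 + \frac{412}{\sqrt{143}} = -76 + 412 \frac{\sqrt{143}}{143} = -76 + \frac{412 \sqrt{143}}{143}$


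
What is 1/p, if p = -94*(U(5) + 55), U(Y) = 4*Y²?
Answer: -1/14570 ≈ -6.8634e-5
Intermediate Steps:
p = -14570 (p = -94*(4*5² + 55) = -94*(4*25 + 55) = -94*(100 + 55) = -94*155 = -14570)
1/p = 1/(-14570) = -1/14570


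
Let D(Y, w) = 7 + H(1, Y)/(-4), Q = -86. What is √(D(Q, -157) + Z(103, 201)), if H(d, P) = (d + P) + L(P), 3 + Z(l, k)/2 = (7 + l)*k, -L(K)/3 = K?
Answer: √176711/2 ≈ 210.19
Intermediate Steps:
L(K) = -3*K
Z(l, k) = -6 + 2*k*(7 + l) (Z(l, k) = -6 + 2*((7 + l)*k) = -6 + 2*(k*(7 + l)) = -6 + 2*k*(7 + l))
H(d, P) = d - 2*P (H(d, P) = (d + P) - 3*P = (P + d) - 3*P = d - 2*P)
D(Y, w) = 27/4 + Y/2 (D(Y, w) = 7 + (1 - 2*Y)/(-4) = 7 + (1 - 2*Y)*(-¼) = 7 + (-¼ + Y/2) = 27/4 + Y/2)
√(D(Q, -157) + Z(103, 201)) = √((27/4 + (½)*(-86)) + (-6 + 14*201 + 2*201*103)) = √((27/4 - 43) + (-6 + 2814 + 41406)) = √(-145/4 + 44214) = √(176711/4) = √176711/2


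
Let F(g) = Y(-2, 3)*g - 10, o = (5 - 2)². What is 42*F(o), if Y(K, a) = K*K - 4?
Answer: -420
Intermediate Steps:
Y(K, a) = -4 + K² (Y(K, a) = K² - 4 = -4 + K²)
o = 9 (o = 3² = 9)
F(g) = -10 (F(g) = (-4 + (-2)²)*g - 10 = (-4 + 4)*g - 10 = 0*g - 10 = 0 - 10 = -10)
42*F(o) = 42*(-10) = -420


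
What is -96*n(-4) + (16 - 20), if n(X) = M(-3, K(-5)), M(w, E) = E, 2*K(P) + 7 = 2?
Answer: 236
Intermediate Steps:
K(P) = -5/2 (K(P) = -7/2 + (½)*2 = -7/2 + 1 = -5/2)
n(X) = -5/2
-96*n(-4) + (16 - 20) = -96*(-5)/2 + (16 - 20) = -32*(-15/2) - 4 = 240 - 4 = 236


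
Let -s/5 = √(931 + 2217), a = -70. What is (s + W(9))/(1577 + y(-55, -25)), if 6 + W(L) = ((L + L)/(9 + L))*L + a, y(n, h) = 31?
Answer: -1/24 - 5*√787/804 ≈ -0.21613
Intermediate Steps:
s = -10*√787 (s = -5*√(931 + 2217) = -10*√787 ≈ -280.54)
W(L) = -76 + 2*L²/(9 + L) (W(L) = -6 + (((L + L)/(9 + L))*L - 70) = -6 + (((2*L)/(9 + L))*L - 70) = -6 + ((2*L/(9 + L))*L - 70) = -6 + (2*L²/(9 + L) - 70) = -6 + (-70 + 2*L²/(9 + L)) = -76 + 2*L²/(9 + L))
(s + W(9))/(1577 + y(-55, -25)) = (-10*√787 + 2*(-342 + 9² - 38*9)/(9 + 9))/(1577 + 31) = (-10*√787 + 2*(-342 + 81 - 342)/18)/1608 = (-10*√787 + 2*(1/18)*(-603))*(1/1608) = (-10*√787 - 67)*(1/1608) = (-67 - 10*√787)*(1/1608) = -1/24 - 5*√787/804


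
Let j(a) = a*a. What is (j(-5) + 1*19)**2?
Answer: 1936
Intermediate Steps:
j(a) = a**2
(j(-5) + 1*19)**2 = ((-5)**2 + 1*19)**2 = (25 + 19)**2 = 44**2 = 1936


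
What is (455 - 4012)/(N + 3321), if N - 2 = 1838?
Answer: -3557/5161 ≈ -0.68921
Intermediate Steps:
N = 1840 (N = 2 + 1838 = 1840)
(455 - 4012)/(N + 3321) = (455 - 4012)/(1840 + 3321) = -3557/5161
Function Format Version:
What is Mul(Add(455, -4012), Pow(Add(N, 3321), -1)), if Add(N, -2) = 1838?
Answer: Rational(-3557, 5161) ≈ -0.68921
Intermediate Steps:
N = 1840 (N = Add(2, 1838) = 1840)
Mul(Add(455, -4012), Pow(Add(N, 3321), -1)) = Mul(Add(455, -4012), Pow(Add(1840, 3321), -1)) = Mul(-3557, Pow(5161, -1)) = Mul(-3557, Rational(1, 5161)) = Rational(-3557, 5161)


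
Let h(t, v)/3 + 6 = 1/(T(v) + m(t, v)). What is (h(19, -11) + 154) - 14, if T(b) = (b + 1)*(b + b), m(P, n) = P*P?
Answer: 70885/581 ≈ 122.01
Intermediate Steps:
m(P, n) = P²
T(b) = 2*b*(1 + b) (T(b) = (1 + b)*(2*b) = 2*b*(1 + b))
h(t, v) = -18 + 3/(t² + 2*v*(1 + v)) (h(t, v) = -18 + 3/(2*v*(1 + v) + t²) = -18 + 3/(t² + 2*v*(1 + v)))
(h(19, -11) + 154) - 14 = (3*(1 - 6*19² - 12*(-11)*(1 - 11))/(19² + 2*(-11)*(1 - 11)) + 154) - 14 = (3*(1 - 6*361 - 12*(-11)*(-10))/(361 + 2*(-11)*(-10)) + 154) - 14 = (3*(1 - 2166 - 1320)/(361 + 220) + 154) - 14 = (3*(-3485)/581 + 154) - 14 = (3*(1/581)*(-3485) + 154) - 14 = (-10455/581 + 154) - 14 = 79019/581 - 14 = 70885/581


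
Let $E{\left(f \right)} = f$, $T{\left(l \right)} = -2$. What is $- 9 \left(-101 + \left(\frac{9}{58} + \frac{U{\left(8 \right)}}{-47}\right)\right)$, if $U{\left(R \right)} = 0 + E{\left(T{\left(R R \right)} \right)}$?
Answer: $\frac{2473083}{2726} \approx 907.22$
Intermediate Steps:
$U{\left(R \right)} = -2$ ($U{\left(R \right)} = 0 - 2 = -2$)
$- 9 \left(-101 + \left(\frac{9}{58} + \frac{U{\left(8 \right)}}{-47}\right)\right) = - 9 \left(-101 + \left(\frac{9}{58} - \frac{2}{-47}\right)\right) = - 9 \left(-101 + \left(9 \cdot \frac{1}{58} - - \frac{2}{47}\right)\right) = - 9 \left(-101 + \left(\frac{9}{58} + \frac{2}{47}\right)\right) = - 9 \left(-101 + \frac{539}{2726}\right) = \left(-9\right) \left(- \frac{274787}{2726}\right) = \frac{2473083}{2726}$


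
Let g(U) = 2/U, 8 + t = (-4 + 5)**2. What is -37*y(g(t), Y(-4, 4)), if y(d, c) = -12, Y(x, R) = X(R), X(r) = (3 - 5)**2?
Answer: 444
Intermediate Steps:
X(r) = 4 (X(r) = (-2)**2 = 4)
Y(x, R) = 4
t = -7 (t = -8 + (-4 + 5)**2 = -8 + 1**2 = -8 + 1 = -7)
-37*y(g(t), Y(-4, 4)) = -37*(-12) = 444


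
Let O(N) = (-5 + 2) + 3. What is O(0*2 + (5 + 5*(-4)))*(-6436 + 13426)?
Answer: 0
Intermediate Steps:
O(N) = 0 (O(N) = -3 + 3 = 0)
O(0*2 + (5 + 5*(-4)))*(-6436 + 13426) = 0*(-6436 + 13426) = 0*6990 = 0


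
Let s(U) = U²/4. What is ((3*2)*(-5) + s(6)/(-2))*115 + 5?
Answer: -7925/2 ≈ -3962.5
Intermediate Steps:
s(U) = U²/4 (s(U) = U²*(¼) = U²/4)
((3*2)*(-5) + s(6)/(-2))*115 + 5 = ((3*2)*(-5) + ((¼)*6²)/(-2))*115 + 5 = (6*(-5) - 36/8)*115 + 5 = (-30 - ½*9)*115 + 5 = (-30 - 9/2)*115 + 5 = -69/2*115 + 5 = -7935/2 + 5 = -7925/2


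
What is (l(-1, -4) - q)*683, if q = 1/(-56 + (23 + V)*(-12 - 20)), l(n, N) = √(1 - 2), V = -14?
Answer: 683/344 + 683*I ≈ 1.9855 + 683.0*I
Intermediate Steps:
l(n, N) = I (l(n, N) = √(-1) = I)
q = -1/344 (q = 1/(-56 + (23 - 14)*(-12 - 20)) = 1/(-56 + 9*(-32)) = 1/(-56 - 288) = 1/(-344) = -1/344 ≈ -0.0029070)
(l(-1, -4) - q)*683 = (I - 1*(-1/344))*683 = (I + 1/344)*683 = (1/344 + I)*683 = 683/344 + 683*I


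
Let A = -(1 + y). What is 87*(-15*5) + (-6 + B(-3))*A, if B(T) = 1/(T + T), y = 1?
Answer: -19538/3 ≈ -6512.7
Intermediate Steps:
B(T) = 1/(2*T)
A = -2 (A = -(1 + 1) = -1*2 = -2)
87*(-15*5) + (-6 + B(-3))*A = 87*(-15*5) + (-6 + (1/2)/(-3))*(-2) = 87*(-75) + (-6 + (1/2)*(-1/3))*(-2) = -6525 + (-6 - 1/6)*(-2) = -6525 - 37/6*(-2) = -6525 + 37/3 = -19538/3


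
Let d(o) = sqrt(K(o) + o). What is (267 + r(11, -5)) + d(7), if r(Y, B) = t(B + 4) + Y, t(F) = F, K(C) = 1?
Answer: 277 + 2*sqrt(2) ≈ 279.83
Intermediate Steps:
d(o) = sqrt(1 + o)
r(Y, B) = 4 + B + Y (r(Y, B) = (B + 4) + Y = (4 + B) + Y = 4 + B + Y)
(267 + r(11, -5)) + d(7) = (267 + (4 - 5 + 11)) + sqrt(1 + 7) = (267 + 10) + sqrt(8) = 277 + 2*sqrt(2)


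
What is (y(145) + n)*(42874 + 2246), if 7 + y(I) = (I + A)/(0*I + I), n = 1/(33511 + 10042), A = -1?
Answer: -342321090432/1263037 ≈ -2.7103e+5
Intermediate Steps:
n = 1/43553 ≈ 2.2961e-5
y(I) = -7 + (-1 + I)/I (y(I) = -7 + (I - 1)/(0*I + I) = -7 + (-1 + I)/(0 + I) = -7 + (-1 + I)/I)
(y(145) + n)*(42874 + 2246) = ((-6 - 1/145) + 1/43553)*(42874 + 2246) = ((-6 - 1*1/145) + 1/43553)*45120 = ((-6 - 1/145) + 1/43553)*45120 = (-871/145 + 1/43553)*45120 = -37934518/6315185*45120 = -342321090432/1263037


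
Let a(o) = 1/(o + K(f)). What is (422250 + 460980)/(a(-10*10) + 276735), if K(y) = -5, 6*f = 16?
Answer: 46369575/14528587 ≈ 3.1916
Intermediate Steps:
f = 8/3 (f = (⅙)*16 = 8/3 ≈ 2.6667)
a(o) = 1/(-5 + o) (a(o) = 1/(o - 5) = 1/(-5 + o))
(422250 + 460980)/(a(-10*10) + 276735) = (422250 + 460980)/(1/(-5 - 10*10) + 276735) = 883230/(1/(-5 - 100) + 276735) = 883230/(1/(-105) + 276735) = 883230/(-1/105 + 276735) = 883230/(29057174/105) = 883230*(105/29057174) = 46369575/14528587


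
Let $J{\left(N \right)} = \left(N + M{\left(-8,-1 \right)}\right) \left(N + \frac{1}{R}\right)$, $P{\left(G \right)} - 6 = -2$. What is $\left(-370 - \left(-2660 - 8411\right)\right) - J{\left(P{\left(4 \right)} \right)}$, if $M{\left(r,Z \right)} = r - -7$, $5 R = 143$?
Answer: $\frac{1528512}{143} \approx 10689.0$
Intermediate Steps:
$R = \frac{143}{5}$ ($R = \frac{1}{5} \cdot 143 = \frac{143}{5} \approx 28.6$)
$M{\left(r,Z \right)} = 7 + r$ ($M{\left(r,Z \right)} = r + 7 = 7 + r$)
$P{\left(G \right)} = 4$ ($P{\left(G \right)} = 6 - 2 = 4$)
$J{\left(N \right)} = \left(-1 + N\right) \left(\frac{5}{143} + N\right)$ ($J{\left(N \right)} = \left(N + \left(7 - 8\right)\right) \left(N + \frac{1}{\frac{143}{5}}\right) = \left(N - 1\right) \left(N + \frac{5}{143}\right) = \left(-1 + N\right) \left(\frac{5}{143} + N\right)$)
$\left(-370 - \left(-2660 - 8411\right)\right) - J{\left(P{\left(4 \right)} \right)} = \left(-370 - \left(-2660 - 8411\right)\right) - \left(- \frac{5}{143} + 4^{2} - \frac{552}{143}\right) = \left(-370 - \left(-2660 - 8411\right)\right) - \left(- \frac{5}{143} + 16 - \frac{552}{143}\right) = \left(-370 - -11071\right) - \frac{1731}{143} = \left(-370 + 11071\right) - \frac{1731}{143} = 10701 - \frac{1731}{143} = \frac{1528512}{143}$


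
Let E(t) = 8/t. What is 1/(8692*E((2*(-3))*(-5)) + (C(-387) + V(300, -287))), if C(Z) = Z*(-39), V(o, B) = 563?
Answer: 15/269608 ≈ 5.5636e-5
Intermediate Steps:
C(Z) = -39*Z
1/(8692*E((2*(-3))*(-5)) + (C(-387) + V(300, -287))) = 1/(8692*(8/(((2*(-3))*(-5)))) + (-39*(-387) + 563)) = 1/(8692*(8/((-6*(-5)))) + (15093 + 563)) = 1/(8692*(8/30) + 15656) = 1/(8692*(8*(1/30)) + 15656) = 1/(8692*(4/15) + 15656) = 1/(34768/15 + 15656) = 1/(269608/15) = 15/269608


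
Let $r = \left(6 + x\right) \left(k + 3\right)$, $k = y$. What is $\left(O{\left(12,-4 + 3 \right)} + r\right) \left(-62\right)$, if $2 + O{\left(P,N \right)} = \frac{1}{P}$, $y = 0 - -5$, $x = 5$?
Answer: $- \frac{32023}{6} \approx -5337.2$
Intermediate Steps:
$y = 5$ ($y = 0 + 5 = 5$)
$k = 5$
$O{\left(P,N \right)} = -2 + \frac{1}{P}$
$r = 88$ ($r = \left(6 + 5\right) \left(5 + 3\right) = 11 \cdot 8 = 88$)
$\left(O{\left(12,-4 + 3 \right)} + r\right) \left(-62\right) = \left(\left(-2 + \frac{1}{12}\right) + 88\right) \left(-62\right) = \left(- \frac{23}{12} + 88\right) \left(-62\right) = \frac{1033}{12} \left(-62\right) = - \frac{32023}{6}$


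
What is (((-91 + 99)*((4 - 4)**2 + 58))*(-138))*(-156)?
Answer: 9988992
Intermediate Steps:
(((-91 + 99)*((4 - 4)**2 + 58))*(-138))*(-156) = ((8*(0**2 + 58))*(-138))*(-156) = ((8*(0 + 58))*(-138))*(-156) = ((8*58)*(-138))*(-156) = (464*(-138))*(-156) = -64032*(-156) = 9988992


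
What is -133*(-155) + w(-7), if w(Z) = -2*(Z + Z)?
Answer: 20643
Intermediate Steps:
w(Z) = -4*Z
-133*(-155) + w(-7) = -133*(-155) - 4*(-7) = 20615 + 28 = 20643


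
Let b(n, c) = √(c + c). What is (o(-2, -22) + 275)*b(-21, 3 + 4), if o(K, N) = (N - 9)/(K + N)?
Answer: 6631*√14/24 ≈ 1033.8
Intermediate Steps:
b(n, c) = √2*√c (b(n, c) = √(2*c) = √2*√c)
o(K, N) = (-9 + N)/(K + N)
(o(-2, -22) + 275)*b(-21, 3 + 4) = ((-9 - 22)/(-2 - 22) + 275)*(√2*√(3 + 4)) = (-31/(-24) + 275)*(√2*√7) = (-1/24*(-31) + 275)*√14 = (31/24 + 275)*√14 = 6631*√14/24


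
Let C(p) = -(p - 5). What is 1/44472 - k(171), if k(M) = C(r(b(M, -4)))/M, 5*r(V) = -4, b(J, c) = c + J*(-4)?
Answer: -429611/12674520 ≈ -0.033896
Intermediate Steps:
b(J, c) = c - 4*J
r(V) = -⅘ (r(V) = (⅕)*(-4) = -⅘)
C(p) = 5 - p (C(p) = -(-5 + p) = 5 - p)
k(M) = 29/(5*M) (k(M) = (5 - 1*(-⅘))/M = (5 + ⅘)/M = 29/(5*M))
1/44472 - k(171) = 1/44472 - 29/(5*171) = 1/44472 - 1*29/855 = 1/44472 - 29/855 = -429611/12674520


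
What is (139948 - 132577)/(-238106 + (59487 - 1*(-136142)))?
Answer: -2457/14159 ≈ -0.17353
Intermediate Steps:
(139948 - 132577)/(-238106 + (59487 - 1*(-136142))) = 7371/(-238106 + (59487 + 136142)) = 7371/(-238106 + 195629) = 7371/(-42477) = 7371*(-1/42477) = -2457/14159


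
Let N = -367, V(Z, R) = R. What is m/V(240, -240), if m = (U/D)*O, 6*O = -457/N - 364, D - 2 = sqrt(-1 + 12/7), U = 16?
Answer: 310639/126615 - 44377*sqrt(35)/253230 ≈ 1.4167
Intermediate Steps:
D = 2 + sqrt(35)/7 (D = 2 + sqrt(-1 + 12/7) = 2 + sqrt(5/7) = 2 + sqrt(35)/7 ≈ 2.8452)
O = -44377/734 (O = (-457/(-367) - 364)/6 = (-457*(-1/367) - 364)/6 = (457/367 - 364)/6 = (1/6)*(-133131/367) = -44377/734 ≈ -60.459)
m = -355016/(367*(2 + sqrt(35)/7)) (m = (16/(2 + sqrt(35)/7))*(-44377/734) = -355016/(367*(2 + sqrt(35)/7)) ≈ -340.00)
m/V(240, -240) = (-4970224/8441 + 355016*sqrt(35)/8441)/(-240) = (-4970224/8441 + 355016*sqrt(35)/8441)*(-1/240) = 310639/126615 - 44377*sqrt(35)/253230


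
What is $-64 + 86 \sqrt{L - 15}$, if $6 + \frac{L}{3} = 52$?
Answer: $-64 + 86 \sqrt{123} \approx 889.79$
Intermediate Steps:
$L = 138$ ($L = -18 + 3 \cdot 52 = -18 + 156 = 138$)
$-64 + 86 \sqrt{L - 15} = -64 + 86 \sqrt{138 - 15} = -64 + 86 \sqrt{123}$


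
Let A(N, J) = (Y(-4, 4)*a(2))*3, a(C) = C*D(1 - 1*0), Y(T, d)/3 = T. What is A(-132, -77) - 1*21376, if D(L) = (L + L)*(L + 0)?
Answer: -21520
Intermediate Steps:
D(L) = 2*L² (D(L) = (2*L)*L = 2*L²)
Y(T, d) = 3*T
a(C) = 2*C (a(C) = C*(2*(1 - 1*0)²) = C*(2*(1 + 0)²) = C*(2*1²) = C*(2*1) = C*2 = 2*C)
A(N, J) = -144 (A(N, J) = ((3*(-4))*(2*2))*3 = -12*4*3 = -48*3 = -144)
A(-132, -77) - 1*21376 = -144 - 1*21376 = -144 - 21376 = -21520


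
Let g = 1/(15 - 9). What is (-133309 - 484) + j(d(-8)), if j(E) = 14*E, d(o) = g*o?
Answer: -401435/3 ≈ -1.3381e+5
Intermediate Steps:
g = ⅙ (g = 1/6 = ⅙ ≈ 0.16667)
d(o) = o/6
(-133309 - 484) + j(d(-8)) = (-133309 - 484) + 14*((⅙)*(-8)) = -133793 + 14*(-4/3) = -133793 - 56/3 = -401435/3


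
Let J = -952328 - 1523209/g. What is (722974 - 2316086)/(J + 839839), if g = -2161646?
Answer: 3443744182352/243159873685 ≈ 14.162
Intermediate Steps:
J = -2058594488679/2161646 (J = -952328 - 1523209/(-2161646) = -952328 - 1523209*(-1)/2161646 = -952328 - 1*(-1523209/2161646) = -952328 + 1523209/2161646 = -2058594488679/2161646 ≈ -9.5233e+5)
(722974 - 2316086)/(J + 839839) = (722974 - 2316086)/(-2058594488679/2161646 + 839839) = -1593112/(-243159873685/2161646) = -1593112*(-2161646/243159873685) = 3443744182352/243159873685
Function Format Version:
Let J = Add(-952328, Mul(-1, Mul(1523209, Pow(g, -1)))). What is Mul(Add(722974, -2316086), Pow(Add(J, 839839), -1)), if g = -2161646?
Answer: Rational(3443744182352, 243159873685) ≈ 14.162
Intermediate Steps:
J = Rational(-2058594488679, 2161646) (J = Add(-952328, Mul(-1, Mul(1523209, Pow(-2161646, -1)))) = Add(-952328, Mul(-1, Mul(1523209, Rational(-1, 2161646)))) = Add(-952328, Mul(-1, Rational(-1523209, 2161646))) = Add(-952328, Rational(1523209, 2161646)) = Rational(-2058594488679, 2161646) ≈ -9.5233e+5)
Mul(Add(722974, -2316086), Pow(Add(J, 839839), -1)) = Mul(Add(722974, -2316086), Pow(Add(Rational(-2058594488679, 2161646), 839839), -1)) = Mul(-1593112, Pow(Rational(-243159873685, 2161646), -1)) = Mul(-1593112, Rational(-2161646, 243159873685)) = Rational(3443744182352, 243159873685)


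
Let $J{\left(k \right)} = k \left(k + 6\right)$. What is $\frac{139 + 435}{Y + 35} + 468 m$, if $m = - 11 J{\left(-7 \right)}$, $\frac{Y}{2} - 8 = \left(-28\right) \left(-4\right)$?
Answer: $- \frac{9909326}{275} \approx -36034.0$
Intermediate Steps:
$Y = 240$ ($Y = 16 + 2 \left(\left(-28\right) \left(-4\right)\right) = 16 + 2 \cdot 112 = 16 + 224 = 240$)
$J{\left(k \right)} = k \left(6 + k\right)$
$m = -77$ ($m = - 11 \left(- 7 \left(6 - 7\right)\right) = - 11 \left(\left(-7\right) \left(-1\right)\right) = \left(-11\right) 7 = -77$)
$\frac{139 + 435}{Y + 35} + 468 m = \frac{139 + 435}{240 + 35} + 468 \left(-77\right) = \frac{574}{275} - 36036 = - \frac{9909326}{275}$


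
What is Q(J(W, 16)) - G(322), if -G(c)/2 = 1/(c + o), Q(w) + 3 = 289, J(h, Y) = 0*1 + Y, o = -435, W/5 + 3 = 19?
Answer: 32316/113 ≈ 285.98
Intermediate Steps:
W = 80 (W = -15 + 5*19 = -15 + 95 = 80)
J(h, Y) = Y (J(h, Y) = 0 + Y = Y)
Q(w) = 286 (Q(w) = -3 + 289 = 286)
G(c) = -2/(-435 + c) (G(c) = -2/(c - 435) = -2/(-435 + c))
Q(J(W, 16)) - G(322) = 286 - (-2)/(-435 + 322) = 286 - (-2)/(-113) = 286 - (-2)*(-1)/113 = 286 - 1*2/113 = 286 - 2/113 = 32316/113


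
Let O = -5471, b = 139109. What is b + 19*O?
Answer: 35160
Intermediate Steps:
b + 19*O = 139109 + 19*(-5471) = 139109 - 103949 = 35160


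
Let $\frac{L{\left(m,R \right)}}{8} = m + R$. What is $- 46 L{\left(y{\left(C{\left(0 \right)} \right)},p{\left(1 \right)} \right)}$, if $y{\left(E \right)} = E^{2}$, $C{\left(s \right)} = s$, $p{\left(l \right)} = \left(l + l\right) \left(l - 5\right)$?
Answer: $2944$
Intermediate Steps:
$p{\left(l \right)} = 2 l \left(-5 + l\right)$
$L{\left(m,R \right)} = 8 R + 8 m$ ($L{\left(m,R \right)} = 8 \left(m + R\right) = 8 \left(R + m\right) = 8 R + 8 m$)
$- 46 L{\left(y{\left(C{\left(0 \right)} \right)},p{\left(1 \right)} \right)} = - 46 \left(8 \cdot 2 \cdot 1 \left(-5 + 1\right) + 8 \cdot 0^{2}\right) = - 46 \left(8 \cdot 2 \cdot 1 \left(-4\right) + 8 \cdot 0\right) = - 46 \left(8 \left(-8\right) + 0\right) = - 46 \left(-64 + 0\right) = \left(-46\right) \left(-64\right) = 2944$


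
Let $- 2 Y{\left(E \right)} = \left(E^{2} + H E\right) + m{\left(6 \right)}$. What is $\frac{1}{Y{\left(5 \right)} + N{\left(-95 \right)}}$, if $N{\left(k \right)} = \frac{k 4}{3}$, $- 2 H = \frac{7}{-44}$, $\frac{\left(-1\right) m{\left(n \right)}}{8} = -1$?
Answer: $- \frac{528}{75697} \approx -0.0069752$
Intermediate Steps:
$m{\left(n \right)} = 8$ ($m{\left(n \right)} = \left(-8\right) \left(-1\right) = 8$)
$H = \frac{7}{88}$ ($H = - \frac{7 \frac{1}{-44}}{2} = - \frac{7 \left(- \frac{1}{44}\right)}{2} = \left(- \frac{1}{2}\right) \left(- \frac{7}{44}\right) = \frac{7}{88} \approx 0.079545$)
$N{\left(k \right)} = \frac{4 k}{3}$ ($N{\left(k \right)} = 4 k \frac{1}{3} = \frac{4 k}{3}$)
$Y{\left(E \right)} = -4 - \frac{7 E}{176} - \frac{E^{2}}{2}$ ($Y{\left(E \right)} = - \frac{\left(E^{2} + \frac{7 E}{88}\right) + 8}{2} = - \frac{8 + E^{2} + \frac{7 E}{88}}{2} = -4 - \frac{7 E}{176} - \frac{E^{2}}{2}$)
$\frac{1}{Y{\left(5 \right)} + N{\left(-95 \right)}} = \frac{1}{\left(-4 - \frac{35}{176} - \frac{5^{2}}{2}\right) + \frac{4}{3} \left(-95\right)} = \frac{1}{\left(-4 - \frac{35}{176} - \frac{25}{2}\right) - \frac{380}{3}} = \frac{1}{- \frac{2939}{176} - \frac{380}{3}} = \frac{1}{- \frac{75697}{528}} = - \frac{528}{75697}$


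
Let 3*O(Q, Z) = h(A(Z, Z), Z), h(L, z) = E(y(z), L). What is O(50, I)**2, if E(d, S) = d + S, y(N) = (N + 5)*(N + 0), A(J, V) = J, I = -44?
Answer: 2795584/9 ≈ 3.1062e+5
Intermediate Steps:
y(N) = N*(5 + N) (y(N) = (5 + N)*N = N*(5 + N))
E(d, S) = S + d
h(L, z) = L + z*(5 + z)
O(Q, Z) = Z/3 + Z*(5 + Z)/3 (O(Q, Z) = (Z + Z*(5 + Z))/3 = Z/3 + Z*(5 + Z)/3)
O(50, I)**2 = ((1/3)*(-44)*(6 - 44))**2 = ((1/3)*(-44)*(-38))**2 = (1672/3)**2 = 2795584/9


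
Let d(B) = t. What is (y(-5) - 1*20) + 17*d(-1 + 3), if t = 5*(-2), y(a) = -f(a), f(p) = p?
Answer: -185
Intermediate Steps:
y(a) = -a
t = -10
d(B) = -10
(y(-5) - 1*20) + 17*d(-1 + 3) = (-1*(-5) - 1*20) + 17*(-10) = (5 - 20) - 170 = -15 - 170 = -185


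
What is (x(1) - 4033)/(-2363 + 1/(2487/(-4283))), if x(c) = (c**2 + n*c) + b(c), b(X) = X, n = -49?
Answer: 1268370/735133 ≈ 1.7254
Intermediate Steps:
x(c) = c**2 - 48*c (x(c) = (c**2 - 49*c) + c = c**2 - 48*c)
(x(1) - 4033)/(-2363 + 1/(2487/(-4283))) = (1*(-48 + 1) - 4033)/(-2363 + 1/(2487/(-4283))) = (1*(-47) - 4033)/(-2363 + 1/(2487*(-1/4283))) = (-47 - 4033)/(-2363 + 1/(-2487/4283)) = -4080/(-2363 - 4283/2487) = -4080/(-5881064/2487) = -4080*(-2487/5881064) = 1268370/735133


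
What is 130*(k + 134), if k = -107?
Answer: 3510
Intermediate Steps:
130*(k + 134) = 130*(-107 + 134) = 130*27 = 3510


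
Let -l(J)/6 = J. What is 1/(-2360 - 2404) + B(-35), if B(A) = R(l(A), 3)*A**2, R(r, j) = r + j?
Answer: 1243046699/4764 ≈ 2.6093e+5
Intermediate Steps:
l(J) = -6*J
R(r, j) = j + r
B(A) = A**2*(3 - 6*A) (B(A) = (3 - 6*A)*A**2 = A**2*(3 - 6*A))
1/(-2360 - 2404) + B(-35) = 1/(-2360 - 2404) + (-35)**2*(3 - 6*(-35)) = 1/(-4764) + 1225*(3 + 210) = -1/4764 + 1225*213 = -1/4764 + 260925 = 1243046699/4764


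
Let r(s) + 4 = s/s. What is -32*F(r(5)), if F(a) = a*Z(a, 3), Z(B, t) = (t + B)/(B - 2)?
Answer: 0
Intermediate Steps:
Z(B, t) = (B + t)/(-2 + B)
r(s) = -3 (r(s) = -4 + s/s = -4 + 1 = -3)
F(a) = a*(3 + a)/(-2 + a) (F(a) = a*((a + 3)/(-2 + a)) = a*((3 + a)/(-2 + a)) = a*(3 + a)/(-2 + a))
-32*F(r(5)) = -(-96)*(3 - 3)/(-2 - 3) = -(-96)*0/(-5) = -(-96)*(-1)*0/5 = -32*0 = 0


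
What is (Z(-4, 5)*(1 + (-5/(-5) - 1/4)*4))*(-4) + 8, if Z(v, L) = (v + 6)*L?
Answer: -152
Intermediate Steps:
Z(v, L) = L*(6 + v) (Z(v, L) = (6 + v)*L = L*(6 + v))
(Z(-4, 5)*(1 + (-5/(-5) - 1/4)*4))*(-4) + 8 = ((5*(6 - 4))*(1 + (-5/(-5) - 1/4)*4))*(-4) + 8 = ((5*2)*(1 + (-5*(-1/5) - 1*1/4)*4))*(-4) + 8 = (10*(1 + (1 - 1/4)*4))*(-4) + 8 = (10*(1 + (3/4)*4))*(-4) + 8 = (10*(1 + 3))*(-4) + 8 = (10*4)*(-4) + 8 = 40*(-4) + 8 = -160 + 8 = -152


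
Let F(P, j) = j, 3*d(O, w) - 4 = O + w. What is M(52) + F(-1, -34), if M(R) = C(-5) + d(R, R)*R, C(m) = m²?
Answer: 1863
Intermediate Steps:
d(O, w) = 4/3 + O/3 + w/3 (d(O, w) = 4/3 + (O + w)/3 = 4/3 + (O/3 + w/3) = 4/3 + O/3 + w/3)
M(R) = 25 + R*(4/3 + 2*R/3) (M(R) = (-5)² + (4/3 + R/3 + R/3)*R = 25 + (4/3 + 2*R/3)*R = 25 + R*(4/3 + 2*R/3))
M(52) + F(-1, -34) = (25 + (⅔)*52*(2 + 52)) - 34 = (25 + (⅔)*52*54) - 34 = (25 + 1872) - 34 = 1897 - 34 = 1863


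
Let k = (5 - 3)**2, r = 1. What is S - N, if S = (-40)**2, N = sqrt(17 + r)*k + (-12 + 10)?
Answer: 1602 - 12*sqrt(2) ≈ 1585.0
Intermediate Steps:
k = 4 (k = 2**2 = 4)
N = -2 + 12*sqrt(2) (N = sqrt(17 + 1)*4 + (-12 + 10) = sqrt(18)*4 - 2 = (3*sqrt(2))*4 - 2 = 12*sqrt(2) - 2 = -2 + 12*sqrt(2) ≈ 14.971)
S = 1600
S - N = 1600 - (-2 + 12*sqrt(2)) = 1600 + (2 - 12*sqrt(2)) = 1602 - 12*sqrt(2)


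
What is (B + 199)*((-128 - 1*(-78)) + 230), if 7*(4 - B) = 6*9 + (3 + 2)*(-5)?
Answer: 250560/7 ≈ 35794.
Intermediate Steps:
B = -⅐ (B = 4 - (6*9 + (3 + 2)*(-5))/7 = 4 - (54 + 5*(-5))/7 = 4 - (54 - 25)/7 = 4 - ⅐*29 = 4 - 29/7 = -⅐ ≈ -0.14286)
(B + 199)*((-128 - 1*(-78)) + 230) = (-⅐ + 199)*((-128 - 1*(-78)) + 230) = 1392*((-128 + 78) + 230)/7 = 1392*(-50 + 230)/7 = (1392/7)*180 = 250560/7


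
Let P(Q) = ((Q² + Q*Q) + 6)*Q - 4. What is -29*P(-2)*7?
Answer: 6496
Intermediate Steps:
P(Q) = -4 + Q*(6 + 2*Q²) (P(Q) = ((Q² + Q²) + 6)*Q - 4 = (2*Q² + 6)*Q - 4 = (6 + 2*Q²)*Q - 4 = Q*(6 + 2*Q²) - 4 = -4 + Q*(6 + 2*Q²))
-29*P(-2)*7 = -29*(-4 + 2*(-2)³ + 6*(-2))*7 = -29*(-4 + 2*(-8) - 12)*7 = -29*(-4 - 16 - 12)*7 = -29*(-32)*7 = 928*7 = 6496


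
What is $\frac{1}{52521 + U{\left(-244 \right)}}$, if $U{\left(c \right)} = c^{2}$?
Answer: $\frac{1}{112057} \approx 8.924 \cdot 10^{-6}$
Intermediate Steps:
$\frac{1}{52521 + U{\left(-244 \right)}} = \frac{1}{52521 + \left(-244\right)^{2}} = \frac{1}{52521 + 59536} = \frac{1}{112057}$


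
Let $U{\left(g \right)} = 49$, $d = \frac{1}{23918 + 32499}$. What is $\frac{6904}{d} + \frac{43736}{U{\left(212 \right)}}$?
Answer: $\frac{2726527024}{7} \approx 3.895 \cdot 10^{8}$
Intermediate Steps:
$d = \frac{1}{56417} \approx 1.7725 \cdot 10^{-5}$
$\frac{6904}{d} + \frac{43736}{U{\left(212 \right)}} = 6904 \frac{1}{\frac{1}{56417}} + \frac{43736}{49} = 6904 \cdot 56417 + 43736 \cdot \frac{1}{49} = 389502968 + \frac{6248}{7} = \frac{2726527024}{7}$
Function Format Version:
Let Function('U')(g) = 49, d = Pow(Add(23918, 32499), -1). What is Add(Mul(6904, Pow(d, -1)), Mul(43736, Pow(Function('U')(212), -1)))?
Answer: Rational(2726527024, 7) ≈ 3.8950e+8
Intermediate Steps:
d = Rational(1, 56417) (d = Pow(56417, -1) = Rational(1, 56417) ≈ 1.7725e-5)
Add(Mul(6904, Pow(d, -1)), Mul(43736, Pow(Function('U')(212), -1))) = Add(Mul(6904, Pow(Rational(1, 56417), -1)), Mul(43736, Pow(49, -1))) = Add(Mul(6904, 56417), Mul(43736, Rational(1, 49))) = Add(389502968, Rational(6248, 7)) = Rational(2726527024, 7)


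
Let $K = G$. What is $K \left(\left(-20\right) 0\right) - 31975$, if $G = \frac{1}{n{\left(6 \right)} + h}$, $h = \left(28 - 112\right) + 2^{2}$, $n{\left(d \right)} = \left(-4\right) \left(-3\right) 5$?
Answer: $-31975$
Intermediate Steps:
$n{\left(d \right)} = 60$ ($n{\left(d \right)} = 12 \cdot 5 = 60$)
$h = -80$ ($h = -84 + 4 = -80$)
$G = - \frac{1}{20}$ ($G = \frac{1}{60 - 80} = \frac{1}{-20} = - \frac{1}{20} \approx -0.05$)
$K = - \frac{1}{20} \approx -0.05$
$K \left(\left(-20\right) 0\right) - 31975 = - \frac{\left(-20\right) 0}{20} - 31975 = \left(- \frac{1}{20}\right) 0 - 31975 = 0 - 31975 = -31975$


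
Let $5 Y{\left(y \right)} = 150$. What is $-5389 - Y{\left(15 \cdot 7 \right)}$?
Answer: $-5419$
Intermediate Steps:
$Y{\left(y \right)} = 30$ ($Y{\left(y \right)} = \frac{1}{5} \cdot 150 = 30$)
$-5389 - Y{\left(15 \cdot 7 \right)} = -5389 - 30 = -5419$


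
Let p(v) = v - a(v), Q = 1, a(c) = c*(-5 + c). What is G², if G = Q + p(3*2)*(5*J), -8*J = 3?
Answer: 1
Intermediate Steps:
J = -3/8 (J = -⅛*3 = -3/8 ≈ -0.37500)
p(v) = v - v*(-5 + v)
G = 1 (G = 1 + ((3*2)*(6 - 3*2))*(5*(-3/8)) = 1 + (6*(6 - 1*6))*(-15/8) = 1 + (6*(6 - 6))*(-15/8) = 1 + (6*0)*(-15/8) = 1 + 0*(-15/8) = 1 + 0 = 1)
G² = 1² = 1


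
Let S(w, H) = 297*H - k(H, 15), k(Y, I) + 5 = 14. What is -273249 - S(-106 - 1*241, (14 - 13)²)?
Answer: -273537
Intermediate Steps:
k(Y, I) = 9 (k(Y, I) = -5 + 14 = 9)
S(w, H) = -9 + 297*H (S(w, H) = 297*H - 1*9 = 297*H - 9 = -9 + 297*H)
-273249 - S(-106 - 1*241, (14 - 13)²) = -273249 - (-9 + 297*(14 - 13)²) = -273249 - (-9 + 297*1²) = -273249 - (-9 + 297*1) = -273249 - (-9 + 297) = -273249 - 1*288 = -273249 - 288 = -273537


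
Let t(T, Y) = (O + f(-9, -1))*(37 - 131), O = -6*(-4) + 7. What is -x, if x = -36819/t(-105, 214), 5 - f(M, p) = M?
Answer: -4091/470 ≈ -8.7043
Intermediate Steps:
O = 31 (O = 24 + 7 = 31)
f(M, p) = 5 - M
t(T, Y) = -4230 (t(T, Y) = (31 + (5 - 1*(-9)))*(37 - 131) = (31 + (5 + 9))*(-94) = (31 + 14)*(-94) = 45*(-94) = -4230)
x = 4091/470 (x = -36819/(-4230) = -36819*(-1/4230) = 4091/470 ≈ 8.7043)
-x = -1*4091/470 = -4091/470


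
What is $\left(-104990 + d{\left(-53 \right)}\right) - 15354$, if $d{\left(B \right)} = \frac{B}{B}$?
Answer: $-120343$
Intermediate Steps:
$d{\left(B \right)} = 1$
$\left(-104990 + d{\left(-53 \right)}\right) - 15354 = \left(-104990 + 1\right) - 15354 = -104989 - 15354 = -120343$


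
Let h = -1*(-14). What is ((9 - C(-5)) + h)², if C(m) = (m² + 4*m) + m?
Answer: 529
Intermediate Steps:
C(m) = m² + 5*m
h = 14
((9 - C(-5)) + h)² = ((9 - (-5)*(5 - 5)) + 14)² = ((9 - (-5)*0) + 14)² = ((9 - 1*0) + 14)² = ((9 + 0) + 14)² = (9 + 14)² = 23² = 529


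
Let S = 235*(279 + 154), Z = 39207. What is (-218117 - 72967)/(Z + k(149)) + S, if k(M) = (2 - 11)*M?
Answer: 642127291/6311 ≈ 1.0175e+5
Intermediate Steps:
S = 101755 (S = 235*433 = 101755)
k(M) = -9*M
(-218117 - 72967)/(Z + k(149)) + S = (-218117 - 72967)/(39207 - 9*149) + 101755 = -291084/(39207 - 1341) + 101755 = -291084/37866 + 101755 = -291084*1/37866 + 101755 = -48514/6311 + 101755 = 642127291/6311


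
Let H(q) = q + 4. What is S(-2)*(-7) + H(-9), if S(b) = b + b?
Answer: 23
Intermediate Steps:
H(q) = 4 + q
S(b) = 2*b
S(-2)*(-7) + H(-9) = (2*(-2))*(-7) + (4 - 9) = -4*(-7) - 5 = 28 - 5 = 23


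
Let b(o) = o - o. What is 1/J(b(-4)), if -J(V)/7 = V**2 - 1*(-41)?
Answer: -1/287 ≈ -0.0034843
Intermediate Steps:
b(o) = 0
J(V) = -287 - 7*V**2 (J(V) = -7*(V**2 - 1*(-41)) = -7*(V**2 + 41) = -7*(41 + V**2) = -287 - 7*V**2)
1/J(b(-4)) = 1/(-287 - 7*0**2) = 1/(-287 - 7*0) = 1/(-287 + 0) = 1/(-287) = -1/287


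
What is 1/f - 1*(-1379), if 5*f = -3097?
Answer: 4270758/3097 ≈ 1379.0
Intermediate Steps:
f = -3097/5 (f = (⅕)*(-3097) = -3097/5 ≈ -619.40)
1/f - 1*(-1379) = 1/(-3097/5) - 1*(-1379) = -5/3097 + 1379 = 4270758/3097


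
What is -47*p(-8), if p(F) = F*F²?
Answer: 24064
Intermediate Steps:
p(F) = F³
-47*p(-8) = -47*(-8)³ = -47*(-512) = 24064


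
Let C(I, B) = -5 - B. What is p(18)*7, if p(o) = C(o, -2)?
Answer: -21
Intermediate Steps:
p(o) = -3 (p(o) = -5 - 1*(-2) = -5 + 2 = -3)
p(18)*7 = -3*7 = -21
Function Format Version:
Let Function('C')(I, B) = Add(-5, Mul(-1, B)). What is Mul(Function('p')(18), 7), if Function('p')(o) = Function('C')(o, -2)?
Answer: -21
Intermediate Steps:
Function('p')(o) = -3 (Function('p')(o) = Add(-5, Mul(-1, -2)) = Add(-5, 2) = -3)
Mul(Function('p')(18), 7) = Mul(-3, 7) = -21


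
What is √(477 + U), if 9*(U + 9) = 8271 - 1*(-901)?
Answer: 2*√3346/3 ≈ 38.563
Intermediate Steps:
U = 9091/9 (U = -9 + (8271 - 1*(-901))/9 = -9 + (8271 + 901)/9 = -9 + (⅑)*9172 = -9 + 9172/9 = 9091/9 ≈ 1010.1)
√(477 + U) = √(477 + 9091/9) = √(13384/9) = 2*√3346/3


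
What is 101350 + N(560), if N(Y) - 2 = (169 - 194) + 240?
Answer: 101567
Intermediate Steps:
N(Y) = 217 (N(Y) = 2 + ((169 - 194) + 240) = 2 + (-25 + 240) = 2 + 215 = 217)
101350 + N(560) = 101350 + 217 = 101567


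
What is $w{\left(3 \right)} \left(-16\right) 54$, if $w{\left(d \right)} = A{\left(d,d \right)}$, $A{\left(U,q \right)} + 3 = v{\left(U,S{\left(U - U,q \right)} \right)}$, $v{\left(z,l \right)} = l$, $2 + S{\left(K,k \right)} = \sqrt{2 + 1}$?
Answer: $4320 - 864 \sqrt{3} \approx 2823.5$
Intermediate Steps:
$S{\left(K,k \right)} = -2 + \sqrt{3}$ ($S{\left(K,k \right)} = -2 + \sqrt{2 + 1} = -2 + \sqrt{3}$)
$A{\left(U,q \right)} = -5 + \sqrt{3}$ ($A{\left(U,q \right)} = -3 - \left(2 - \sqrt{3}\right) = -5 + \sqrt{3}$)
$w{\left(d \right)} = -5 + \sqrt{3}$
$w{\left(3 \right)} \left(-16\right) 54 = \left(-5 + \sqrt{3}\right) \left(-16\right) 54 = \left(80 - 16 \sqrt{3}\right) 54 = 4320 - 864 \sqrt{3}$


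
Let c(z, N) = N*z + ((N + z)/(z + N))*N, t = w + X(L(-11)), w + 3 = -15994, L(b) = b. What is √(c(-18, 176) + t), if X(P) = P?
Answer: 10*I*√190 ≈ 137.84*I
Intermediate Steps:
w = -15997 (w = -3 - 15994 = -15997)
t = -16008 (t = -15997 - 11 = -16008)
c(z, N) = N + N*z (c(z, N) = N*z + ((N + z)/(N + z))*N = N*z + 1*N = N*z + N = N + N*z)
√(c(-18, 176) + t) = √(176*(1 - 18) - 16008) = √(176*(-17) - 16008) = √(-2992 - 16008) = √(-19000) = 10*I*√190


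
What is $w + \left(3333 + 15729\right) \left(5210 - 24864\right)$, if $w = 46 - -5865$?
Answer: $-374638637$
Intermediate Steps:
$w = 5911$ ($w = 46 + 5865 = 5911$)
$w + \left(3333 + 15729\right) \left(5210 - 24864\right) = 5911 + \left(3333 + 15729\right) \left(5210 - 24864\right) = 5911 + 19062 \left(-19654\right) = 5911 - 374644548 = -374638637$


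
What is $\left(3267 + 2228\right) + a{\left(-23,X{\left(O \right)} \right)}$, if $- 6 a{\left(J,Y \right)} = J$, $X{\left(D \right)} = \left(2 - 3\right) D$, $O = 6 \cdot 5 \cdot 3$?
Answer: $\frac{32993}{6} \approx 5498.8$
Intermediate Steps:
$O = 90$ ($O = 30 \cdot 3 = 90$)
$X{\left(D \right)} = - D$
$a{\left(J,Y \right)} = - \frac{J}{6}$
$\left(3267 + 2228\right) + a{\left(-23,X{\left(O \right)} \right)} = \left(3267 + 2228\right) - - \frac{23}{6} = 5495 + \frac{23}{6} = \frac{32993}{6}$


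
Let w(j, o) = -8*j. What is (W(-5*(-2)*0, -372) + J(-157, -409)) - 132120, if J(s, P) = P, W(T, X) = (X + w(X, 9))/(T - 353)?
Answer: -46785341/353 ≈ -1.3254e+5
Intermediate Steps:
W(T, X) = -7*X/(-353 + T) (W(T, X) = (X - 8*X)/(T - 353) = (-7*X)/(-353 + T) = -7*X/(-353 + T))
(W(-5*(-2)*0, -372) + J(-157, -409)) - 132120 = (-7*(-372)/(-353 - 5*(-2)*0) - 409) - 132120 = (-7*(-372)/(-353 + 10*0) - 409) - 132120 = (-7*(-372)/(-353 + 0) - 409) - 132120 = (-7*(-372)/(-353) - 409) - 132120 = (-7*(-372)*(-1/353) - 409) - 132120 = (-2604/353 - 409) - 132120 = -146981/353 - 132120 = -46785341/353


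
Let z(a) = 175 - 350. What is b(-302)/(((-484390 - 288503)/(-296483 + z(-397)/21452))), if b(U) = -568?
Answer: -903141795722/4145025159 ≈ -217.89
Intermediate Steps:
z(a) = -175
b(-302)/(((-484390 - 288503)/(-296483 + z(-397)/21452))) = -568*(-296483 - 175/21452)/(-484390 - 288503) = -568/((-772893/(-296483 - 175*1/21452))) = -568/((-772893/(-296483 - 175/21452))) = -568/((-772893/(-6360153491/21452))) = -568/((-772893*(-21452/6360153491))) = -568/16580100636/6360153491 = -568*6360153491/16580100636 = -903141795722/4145025159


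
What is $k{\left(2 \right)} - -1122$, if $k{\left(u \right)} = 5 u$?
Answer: $1132$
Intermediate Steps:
$k{\left(2 \right)} - -1122 = 5 \cdot 2 - -1122 = 10 + 1122 = 1132$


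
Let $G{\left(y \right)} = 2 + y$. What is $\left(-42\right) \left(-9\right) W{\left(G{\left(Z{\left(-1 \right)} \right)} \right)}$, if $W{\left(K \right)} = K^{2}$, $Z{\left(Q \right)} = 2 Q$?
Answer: $0$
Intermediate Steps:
$\left(-42\right) \left(-9\right) W{\left(G{\left(Z{\left(-1 \right)} \right)} \right)} = \left(-42\right) \left(-9\right) \left(2 + 2 \left(-1\right)\right)^{2} = 378 \left(2 - 2\right)^{2} = 378 \cdot 0^{2} = 378 \cdot 0 = 0$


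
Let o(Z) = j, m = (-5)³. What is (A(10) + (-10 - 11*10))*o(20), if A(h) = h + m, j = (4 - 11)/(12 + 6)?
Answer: 1645/18 ≈ 91.389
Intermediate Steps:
m = -125
j = -7/18 ≈ -0.38889
o(Z) = -7/18
A(h) = -125 + h (A(h) = h - 125 = -125 + h)
(A(10) + (-10 - 11*10))*o(20) = ((-125 + 10) + (-10 - 11*10))*(-7/18) = (-115 + (-10 - 110))*(-7/18) = (-115 - 120)*(-7/18) = -235*(-7/18) = 1645/18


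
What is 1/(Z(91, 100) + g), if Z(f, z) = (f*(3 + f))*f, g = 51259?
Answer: 1/829673 ≈ 1.2053e-6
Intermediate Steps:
Z(f, z) = f²*(3 + f)
1/(Z(91, 100) + g) = 1/(91²*(3 + 91) + 51259) = 1/(8281*94 + 51259) = 1/(778414 + 51259) = 1/829673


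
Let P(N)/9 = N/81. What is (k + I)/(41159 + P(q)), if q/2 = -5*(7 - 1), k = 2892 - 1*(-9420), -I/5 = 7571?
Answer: -76629/123457 ≈ -0.62069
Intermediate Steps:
I = -37855 (I = -5*7571 = -37855)
k = 12312 (k = 2892 + 9420 = 12312)
q = -60 (q = 2*(-5*(7 - 1)) = 2*(-5*6) = 2*(-30) = -60)
P(N) = N/9 (P(N) = 9*(N/81) = N/9)
(k + I)/(41159 + P(q)) = (12312 - 37855)/(41159 + (1/9)*(-60)) = -25543/(41159 - 20/3) = -25543/123457/3 = -25543*3/123457 = -76629/123457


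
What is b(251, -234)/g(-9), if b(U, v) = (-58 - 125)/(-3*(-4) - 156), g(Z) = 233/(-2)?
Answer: -61/5592 ≈ -0.010908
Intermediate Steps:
g(Z) = -233/2 (g(Z) = 233*(-½) = -233/2)
b(U, v) = 61/48 (b(U, v) = -183/(12 - 156) = -183/(-144) = -183*(-1/144) = 61/48)
b(251, -234)/g(-9) = 61/(48*(-233/2)) = (61/48)*(-2/233) = -61/5592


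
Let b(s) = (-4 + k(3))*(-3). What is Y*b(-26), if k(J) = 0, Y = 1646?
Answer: 19752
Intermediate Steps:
b(s) = 12 (b(s) = (-4 + 0)*(-3) = -4*(-3) = 12)
Y*b(-26) = 1646*12 = 19752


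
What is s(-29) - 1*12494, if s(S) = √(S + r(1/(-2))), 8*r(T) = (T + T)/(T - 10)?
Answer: -12494 + I*√51135/42 ≈ -12494.0 + 5.3841*I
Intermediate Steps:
r(T) = T/(4*(-10 + T)) (r(T) = ((T + T)/(T - 10))/8 = ((2*T)/(-10 + T))/8 = (2*T/(-10 + T))/8 = T/(4*(-10 + T)))
s(S) = √(1/84 + S) (s(S) = √(S + (¼)/(-2*(-10 + 1/(-2)))) = √(S + (¼)*(-½)/(-10 - ½)) = √(S + (¼)*(-½)/(-21/2)) = √(S + (¼)*(-½)*(-2/21)) = √(S + 1/84) = √(1/84 + S))
s(-29) - 1*12494 = √(21 + 1764*(-29))/42 - 1*12494 = √(21 - 51156)/42 - 12494 = √(-51135)/42 - 12494 = (I*√51135)/42 - 12494 = I*√51135/42 - 12494 = -12494 + I*√51135/42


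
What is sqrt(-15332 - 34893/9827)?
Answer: I*sqrt(1480953044939)/9827 ≈ 123.84*I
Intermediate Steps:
sqrt(-15332 - 34893/9827) = sqrt(-150702457/9827) = I*sqrt(1480953044939)/9827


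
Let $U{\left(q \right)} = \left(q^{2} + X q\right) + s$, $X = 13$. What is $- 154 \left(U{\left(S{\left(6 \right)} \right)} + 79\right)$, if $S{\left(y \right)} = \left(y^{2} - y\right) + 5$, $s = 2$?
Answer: $-271194$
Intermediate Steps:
$S{\left(y \right)} = 5 + y^{2} - y$
$U{\left(q \right)} = 2 + q^{2} + 13 q$ ($U{\left(q \right)} = \left(q^{2} + 13 q\right) + 2 = 2 + q^{2} + 13 q$)
$- 154 \left(U{\left(S{\left(6 \right)} \right)} + 79\right) = - 154 \left(\left(2 + \left(5 + 6^{2} - 6\right)^{2} + 13 \left(5 + 6^{2} - 6\right)\right) + 79\right) = - 154 \left(\left(2 + \left(5 + 36 - 6\right)^{2} + 13 \left(5 + 36 - 6\right)\right) + 79\right) = - 154 \left(\left(2 + 35^{2} + 13 \cdot 35\right) + 79\right) = - 154 \left(\left(2 + 1225 + 455\right) + 79\right) = - 154 \left(1682 + 79\right) = \left(-154\right) 1761 = -271194$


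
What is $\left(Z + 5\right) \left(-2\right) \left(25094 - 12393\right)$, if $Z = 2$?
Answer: $-177814$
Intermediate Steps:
$\left(Z + 5\right) \left(-2\right) \left(25094 - 12393\right) = \left(2 + 5\right) \left(-2\right) \left(25094 - 12393\right) = 7 \left(-2\right) \left(25094 - 12393\right) = \left(-14\right) 12701 = -177814$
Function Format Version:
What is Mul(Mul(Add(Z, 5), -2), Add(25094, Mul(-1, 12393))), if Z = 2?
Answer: -177814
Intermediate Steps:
Mul(Mul(Add(Z, 5), -2), Add(25094, Mul(-1, 12393))) = Mul(Mul(Add(2, 5), -2), Add(25094, Mul(-1, 12393))) = Mul(Mul(7, -2), Add(25094, -12393)) = Mul(-14, 12701) = -177814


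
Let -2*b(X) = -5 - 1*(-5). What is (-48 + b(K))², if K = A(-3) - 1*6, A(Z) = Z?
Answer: 2304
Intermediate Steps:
K = -9 (K = -3 - 1*6 = -3 - 6 = -9)
b(X) = 0 (b(X) = -(-5 - 1*(-5))/2 = -(-5 + 5)/2 = -½*0 = 0)
(-48 + b(K))² = (-48 + 0)² = (-48)² = 2304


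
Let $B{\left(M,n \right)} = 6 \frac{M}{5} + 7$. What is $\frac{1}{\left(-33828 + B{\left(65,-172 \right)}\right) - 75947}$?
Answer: $- \frac{1}{109690} \approx -9.1166 \cdot 10^{-6}$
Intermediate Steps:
$B{\left(M,n \right)} = 7 + \frac{6 M}{5}$ ($B{\left(M,n \right)} = 6 M \frac{1}{5} + 7 = 6 \frac{M}{5} + 7 = \frac{6 M}{5} + 7 = 7 + \frac{6 M}{5}$)
$\frac{1}{\left(-33828 + B{\left(65,-172 \right)}\right) - 75947} = \frac{1}{\left(-33828 + \left(7 + \frac{6}{5} \cdot 65\right)\right) - 75947} = \frac{1}{\left(-33828 + \left(7 + 78\right)\right) - 75947} = \frac{1}{\left(-33828 + 85\right) - 75947} = \frac{1}{-33743 - 75947} = \frac{1}{-109690} = - \frac{1}{109690}$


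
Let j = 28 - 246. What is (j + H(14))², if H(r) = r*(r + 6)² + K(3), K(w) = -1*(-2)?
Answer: 28987456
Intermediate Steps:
K(w) = 2
H(r) = 2 + r*(6 + r)² (H(r) = r*(r + 6)² + 2 = r*(6 + r)² + 2 = 2 + r*(6 + r)²)
j = -218
(j + H(14))² = (-218 + (2 + 14*(6 + 14)²))² = (-218 + (2 + 14*20²))² = (-218 + (2 + 14*400))² = (-218 + (2 + 5600))² = (-218 + 5602)² = 5384² = 28987456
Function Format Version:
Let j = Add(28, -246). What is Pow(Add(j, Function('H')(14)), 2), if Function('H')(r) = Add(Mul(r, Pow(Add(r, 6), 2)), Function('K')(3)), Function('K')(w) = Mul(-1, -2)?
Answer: 28987456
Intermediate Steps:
Function('K')(w) = 2
Function('H')(r) = Add(2, Mul(r, Pow(Add(6, r), 2))) (Function('H')(r) = Add(Mul(r, Pow(Add(r, 6), 2)), 2) = Add(Mul(r, Pow(Add(6, r), 2)), 2) = Add(2, Mul(r, Pow(Add(6, r), 2))))
j = -218
Pow(Add(j, Function('H')(14)), 2) = Pow(Add(-218, Add(2, Mul(14, Pow(Add(6, 14), 2)))), 2) = Pow(Add(-218, Add(2, Mul(14, Pow(20, 2)))), 2) = Pow(Add(-218, Add(2, Mul(14, 400))), 2) = Pow(Add(-218, Add(2, 5600)), 2) = Pow(Add(-218, 5602), 2) = Pow(5384, 2) = 28987456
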